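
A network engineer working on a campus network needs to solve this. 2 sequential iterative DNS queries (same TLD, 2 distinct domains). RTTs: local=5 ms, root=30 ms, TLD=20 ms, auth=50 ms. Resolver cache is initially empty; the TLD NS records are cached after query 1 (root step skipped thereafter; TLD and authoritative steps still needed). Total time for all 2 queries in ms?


Lookup 1 (cold cache): local + root + TLD + auth = 5 + 30 + 20 + 50 = 105 ms
Lookups 2..2 (TLD NS cached -> skip root; new domain -> still ask TLD and auth): local + TLD + auth = 5 + 20 + 50 = 75 ms each
Remaining 1 lookups: 1 * 75 = 75 ms
Total = 105 + 75 = 180 ms

180


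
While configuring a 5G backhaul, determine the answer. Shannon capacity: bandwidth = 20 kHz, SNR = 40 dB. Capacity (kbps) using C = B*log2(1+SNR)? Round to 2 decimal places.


Given: B = 20 kHz, SNR = 40 dB
SNR linear = 10^(40/10) = 10000
1 + SNR = 10001
log2(10001) = 13.2878566418
C = 20 * 1000 * 13.2878566418 = 265757.1328 bps
C = 265.757133 kbps -> 265.76 kbps (2 dp)

265.76


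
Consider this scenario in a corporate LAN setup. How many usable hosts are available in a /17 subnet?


Given: subnet mask /17
Host bits = 32 - 17 = 15
Total addresses = 2^15 = 32768
Usable hosts = 32768 - 2 (network + broadcast) = 32766

32766


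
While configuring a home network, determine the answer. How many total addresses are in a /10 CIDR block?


Given: CIDR prefix /10
Host bits = 32 - 10 = 22
Total addresses = 2^22 = 4194304

4194304


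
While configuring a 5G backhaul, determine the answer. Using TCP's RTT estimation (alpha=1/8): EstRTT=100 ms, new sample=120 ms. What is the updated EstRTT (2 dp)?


Given: EstRTT = 100 ms, SampleRTT = 120 ms, alpha = 1/8
New EstRTT = (1 - alpha) * EstRTT + alpha * SampleRTT
(7/8) * 100 = 87.5
(1/8) * 120 = 15
New EstRTT = 87.5 + 15 = 102.5 ms -> 102.50 ms (2 dp)

102.50


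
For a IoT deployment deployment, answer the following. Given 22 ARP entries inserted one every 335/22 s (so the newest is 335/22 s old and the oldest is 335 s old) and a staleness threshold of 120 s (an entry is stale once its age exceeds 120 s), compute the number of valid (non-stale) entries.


Ages are k * 335/22 s for k = 1..22 (spacing = 15.2273 s).
Entry k is valid iff k * 335/22 <= 120 iff k <= 22 * 120 / 335 = 7.8806
n_valid = floor(7.8806) = 7
(n_stale = 22 - 7 = 15)

7


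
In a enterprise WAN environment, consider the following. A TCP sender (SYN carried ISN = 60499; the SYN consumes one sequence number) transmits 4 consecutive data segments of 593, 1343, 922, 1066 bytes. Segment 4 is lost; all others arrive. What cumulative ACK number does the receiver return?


SYN uses sequence number 60499; first data byte = ISN + 1 = 60500.
Segment 1: SEQ = 60500, len = 593 B, covers [60500, 61092]
Segment 2: SEQ = 61093, len = 1343 B, covers [61093, 62435]
Segment 3: SEQ = 62436, len = 922 B, covers [62436, 63357]
Segment 4: SEQ = 63358, len = 1066 B, covers [63358, 64423] [LOST]
In-order data received: bytes [60500, 63357] (segments 1..3).
Segment 4 missing -> gap begins at byte 63358.
Cumulative ACK = next expected in-order byte = 60500 + 593 + 1343 + 922 = 63358

63358


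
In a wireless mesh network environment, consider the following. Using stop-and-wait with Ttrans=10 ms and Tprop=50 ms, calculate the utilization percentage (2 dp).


Given: Ttrans = 10 ms, Tprop = 50 ms
RTT = 2 * Tprop = 2 * 50 = 100 ms
U = Ttrans / (Ttrans + RTT)
U = 10 / (10 + 100)
U = 10 / 110 = 0.090909
U% = 9.09%

9.09


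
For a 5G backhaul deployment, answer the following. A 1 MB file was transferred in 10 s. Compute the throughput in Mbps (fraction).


Given: file = 1 MB, time = 10 s
File in Mb = 1 * 8 = 8 Mb
Throughput = 8 / 10 Mbps
Throughput = 4/5 Mbps

4/5


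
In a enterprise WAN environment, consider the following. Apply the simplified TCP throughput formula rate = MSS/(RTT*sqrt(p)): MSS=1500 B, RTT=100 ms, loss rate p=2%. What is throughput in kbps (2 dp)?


Given: MSS = 1500 bytes, RTT = 100 ms, loss = 2%
RTT in seconds = 100 / 1000 = 0.1
Loss rate = 2% = 0.02
sqrt(loss) = sqrt(0.02) = 0.141421356237
Throughput (bytes/s) = 1500 / (0.1 * 0.141421356237) = 106066.0172
Throughput (kbps) = 106066.0172 * 8 / 1000 = 848.528137 -> 848.53 kbps (2 dp)

848.53


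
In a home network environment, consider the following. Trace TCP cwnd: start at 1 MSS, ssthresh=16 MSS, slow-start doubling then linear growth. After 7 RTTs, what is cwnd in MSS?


RTT 0: cwnd = 1 MSS (initial)
RTT 1: cwnd = 2 MSS (slow start, doubled)
RTT 2: cwnd = 4 MSS (slow start, doubled)
RTT 3: cwnd = 8 MSS (slow start, doubled)
RTT 4: cwnd = 16 MSS (slow start, doubled)
RTT 5: cwnd = 17 MSS (congestion avoidance, +1)
RTT 6: cwnd = 18 MSS (congestion avoidance, +1)
RTT 7: cwnd = 19 MSS (congestion avoidance, +1)

19


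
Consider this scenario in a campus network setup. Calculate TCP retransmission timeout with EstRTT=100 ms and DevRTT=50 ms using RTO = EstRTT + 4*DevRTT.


Given: EstRTT = 100 ms, DevRTT = 50 ms
Timeout = EstRTT + 4 * DevRTT
4 * DevRTT = 4 * 50 = 200
Timeout = 100 + 200 = 300 ms

300


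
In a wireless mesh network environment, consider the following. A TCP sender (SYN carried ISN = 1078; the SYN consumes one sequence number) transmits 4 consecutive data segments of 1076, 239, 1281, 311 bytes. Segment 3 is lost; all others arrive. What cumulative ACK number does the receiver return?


SYN uses sequence number 1078; first data byte = ISN + 1 = 1079.
Segment 1: SEQ = 1079, len = 1076 B, covers [1079, 2154]
Segment 2: SEQ = 2155, len = 239 B, covers [2155, 2393]
Segment 3: SEQ = 2394, len = 1281 B, covers [2394, 3674] [LOST]
Segment 4: SEQ = 3675, len = 311 B, covers [3675, 3985]
In-order data received: bytes [1079, 2393] (segments 1..2).
Segment 3 missing -> gap begins at byte 2394; later segments buffered out of order.
Cumulative ACK = next expected in-order byte = 1079 + 1076 + 239 = 2394

2394


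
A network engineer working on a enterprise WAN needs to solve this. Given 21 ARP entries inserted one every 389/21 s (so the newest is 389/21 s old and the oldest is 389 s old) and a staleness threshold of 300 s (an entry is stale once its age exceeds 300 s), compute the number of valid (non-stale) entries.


Ages are k * 389/21 s for k = 1..21 (spacing = 18.5238 s).
Entry k is valid iff k * 389/21 <= 300 iff k <= 21 * 300 / 389 = 16.1954
n_valid = floor(16.1954) = 16
(n_stale = 21 - 16 = 5)

16


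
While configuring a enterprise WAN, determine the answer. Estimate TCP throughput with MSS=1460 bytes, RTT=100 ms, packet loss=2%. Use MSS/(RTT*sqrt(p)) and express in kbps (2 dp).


Given: MSS = 1460 bytes, RTT = 100 ms, loss = 2%
RTT in seconds = 100 / 1000 = 0.1
Loss rate = 2% = 0.02
sqrt(loss) = sqrt(0.02) = 0.141421356237
Throughput (bytes/s) = 1460 / (0.1 * 0.141421356237) = 103237.5901
Throughput (kbps) = 103237.5901 * 8 / 1000 = 825.900720 -> 825.90 kbps (2 dp)

825.90


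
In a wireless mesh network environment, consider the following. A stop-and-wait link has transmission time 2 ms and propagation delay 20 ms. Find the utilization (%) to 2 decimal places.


Given: Ttrans = 2 ms, Tprop = 20 ms
RTT = 2 * Tprop = 2 * 20 = 40 ms
U = Ttrans / (Ttrans + RTT)
U = 2 / (2 + 40)
U = 2 / 42 = 0.047619
U% = 4.76%

4.76


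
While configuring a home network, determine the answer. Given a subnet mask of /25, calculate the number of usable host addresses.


Given: subnet mask /25
Host bits = 32 - 25 = 7
Total addresses = 2^7 = 128
Usable hosts = 128 - 2 (network + broadcast) = 126

126


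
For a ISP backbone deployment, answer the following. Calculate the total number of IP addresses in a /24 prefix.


Given: CIDR prefix /24
Host bits = 32 - 24 = 8
Total addresses = 2^8 = 256

256


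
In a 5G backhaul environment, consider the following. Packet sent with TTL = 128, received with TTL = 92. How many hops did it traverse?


Given: initial TTL = 128, received TTL = 92
Hops = initial TTL - received TTL
Hops = 128 - 92 = 36

36


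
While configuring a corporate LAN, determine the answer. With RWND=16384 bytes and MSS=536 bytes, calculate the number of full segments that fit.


Given: RWND = 16384 bytes, MSS = 536 bytes
Full segments = floor(RWND / MSS)
Full segments = floor(16384 / 536)
Full segments = floor(30.5672) = 30

30


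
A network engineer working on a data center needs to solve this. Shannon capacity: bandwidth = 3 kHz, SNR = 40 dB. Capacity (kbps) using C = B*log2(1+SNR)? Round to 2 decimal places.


Given: B = 3 kHz, SNR = 40 dB
SNR linear = 10^(40/10) = 10000
1 + SNR = 10001
log2(10001) = 13.2878566418
C = 3 * 1000 * 13.2878566418 = 39863.5699 bps
C = 39.863570 kbps -> 39.86 kbps (2 dp)

39.86


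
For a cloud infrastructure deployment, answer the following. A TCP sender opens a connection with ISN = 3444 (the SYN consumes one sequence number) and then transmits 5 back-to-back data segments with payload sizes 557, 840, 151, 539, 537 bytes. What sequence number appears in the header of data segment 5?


The SYN occupies sequence number ISN = 3444, so the first data byte is ISN + 1 = 3445.
SEQ of data segment i = (ISN + 1) + sum of payload sizes of segments 1..i-1.
Segment 1: SEQ = 3445, payload = 557 bytes
Segment 2: SEQ = 4002, payload = 840 bytes
Segment 3: SEQ = 4842, payload = 151 bytes
Segment 4: SEQ = 4993, payload = 539 bytes
Segment 5: SEQ = 5532, payload = 537 bytes
SEQ of segment 5 = 3445 + 557 + 840 + 151 + 539 = 5532

5532


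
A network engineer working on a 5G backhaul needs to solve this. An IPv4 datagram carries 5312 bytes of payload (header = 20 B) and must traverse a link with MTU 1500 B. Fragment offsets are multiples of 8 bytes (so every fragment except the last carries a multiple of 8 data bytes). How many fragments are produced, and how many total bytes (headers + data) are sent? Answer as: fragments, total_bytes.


Max data per non-final fragment = floor((MTU - header)/8)*8 = floor((1500 - 20)/8)*8 = floor(1480/8)*8 = 1480 B
Final fragment needs no 8-byte alignment: it can carry up to MTU - header = 1480 B
Non-final fragments needed = ceil((payload - 1480) / 1480) = ceil(3832/1480) = ceil(2.5892) = 3
Number of fragments = 3 + 1 = 4
Fragment sizes (data): 3 * 1480 B + 872 B (last, 872 <= 1480 OK)
Total bytes sent = payload + n_frags * header = 5312 + 4*20 = 5312 + 80 = 5392 B

4, 5392


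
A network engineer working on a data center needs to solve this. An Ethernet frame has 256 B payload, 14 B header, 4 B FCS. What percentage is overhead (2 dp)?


Given: payload = 256 B, header = 14 B, trailer = 4 B
Overhead bytes = header + trailer = 14 + 4 = 18
Total frame = payload + overhead = 256 + 18 = 274
Overhead % = 18 / 274 * 100 = 6.5693% -> 6.57% (2 dp)

6.57


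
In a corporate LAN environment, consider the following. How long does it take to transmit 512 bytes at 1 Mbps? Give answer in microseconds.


Given: packet = 512 bytes, bandwidth = 1 Mbps
Packet in bits = 512 * 8 = 4096 bits
Bandwidth = 1 * 10^6 = 1000000 bps
Time = 4096 / 1000000 seconds
Time in us = 4096 * 10^6 / 1000000 = 4096

4096


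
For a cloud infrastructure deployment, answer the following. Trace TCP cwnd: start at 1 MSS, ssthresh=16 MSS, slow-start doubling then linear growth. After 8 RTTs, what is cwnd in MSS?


RTT 0: cwnd = 1 MSS (initial)
RTT 1: cwnd = 2 MSS (slow start, doubled)
RTT 2: cwnd = 4 MSS (slow start, doubled)
RTT 3: cwnd = 8 MSS (slow start, doubled)
RTT 4: cwnd = 16 MSS (slow start, doubled)
RTT 5: cwnd = 17 MSS (congestion avoidance, +1)
RTT 6: cwnd = 18 MSS (congestion avoidance, +1)
RTT 7: cwnd = 19 MSS (congestion avoidance, +1)
RTT 8: cwnd = 20 MSS (congestion avoidance, +1)

20


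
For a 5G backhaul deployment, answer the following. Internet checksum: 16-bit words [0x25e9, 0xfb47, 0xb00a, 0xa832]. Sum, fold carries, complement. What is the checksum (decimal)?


Given words: [0x25e9, 0xfb47, 0xb00a, 0xa832]
Step 1: Sum all words
Raw sum = 9705 + 64327 + 45066 + 43058 = 162156
Step 2: Fold carry: (31084 + 2) = 31086
One's complement = ~31086 & 0xFFFF = 34449

34449


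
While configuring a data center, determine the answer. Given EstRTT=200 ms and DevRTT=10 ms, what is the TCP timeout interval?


Given: EstRTT = 200 ms, DevRTT = 10 ms
Timeout = EstRTT + 4 * DevRTT
4 * DevRTT = 4 * 10 = 40
Timeout = 200 + 40 = 240 ms

240


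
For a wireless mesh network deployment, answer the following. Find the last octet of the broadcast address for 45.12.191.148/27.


Given: IP = 45.12.191.148, prefix = /27
Host bits = 32 - 27 = 5
Network last octet = 148 AND mask = 128
Host part size = 2^5 - 1 = 31
Broadcast last octet = 128 OR 31 = 159

159


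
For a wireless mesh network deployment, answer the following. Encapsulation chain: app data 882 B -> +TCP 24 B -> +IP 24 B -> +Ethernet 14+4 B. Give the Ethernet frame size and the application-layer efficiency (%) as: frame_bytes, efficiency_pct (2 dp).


TCP segment = 882 + 24 = 906 B
IP packet = 906 + 24 = 930 B
Ethernet frame = 930 + 14 + 4 = 948 B
Efficiency = app / frame = 882 / 948 = 0.930380 = 93.0380% -> 93.04% (2 dp)

948, 93.04


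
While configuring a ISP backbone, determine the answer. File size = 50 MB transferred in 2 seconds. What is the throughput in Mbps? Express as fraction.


Given: file = 50 MB, time = 2 s
File in Mb = 50 * 8 = 400 Mb
Throughput = 400 / 2 Mbps
Throughput = 200 Mbps

200


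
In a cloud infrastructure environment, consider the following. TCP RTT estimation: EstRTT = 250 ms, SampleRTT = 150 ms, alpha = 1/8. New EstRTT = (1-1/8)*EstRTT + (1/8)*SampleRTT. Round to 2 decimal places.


Given: EstRTT = 250 ms, SampleRTT = 150 ms, alpha = 1/8
New EstRTT = (1 - alpha) * EstRTT + alpha * SampleRTT
(7/8) * 250 = 218.75
(1/8) * 150 = 18.75
New EstRTT = 218.75 + 18.75 = 237.5 ms -> 237.50 ms (2 dp)

237.50


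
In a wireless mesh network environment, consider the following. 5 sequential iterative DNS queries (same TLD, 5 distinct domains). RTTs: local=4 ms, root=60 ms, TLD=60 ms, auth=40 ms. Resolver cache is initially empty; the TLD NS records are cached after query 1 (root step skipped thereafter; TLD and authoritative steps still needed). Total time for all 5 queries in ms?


Lookup 1 (cold cache): local + root + TLD + auth = 4 + 60 + 60 + 40 = 164 ms
Lookups 2..5 (TLD NS cached -> skip root; new domain -> still ask TLD and auth): local + TLD + auth = 4 + 60 + 40 = 104 ms each
Remaining 4 lookups: 4 * 104 = 416 ms
Total = 164 + 416 = 580 ms

580


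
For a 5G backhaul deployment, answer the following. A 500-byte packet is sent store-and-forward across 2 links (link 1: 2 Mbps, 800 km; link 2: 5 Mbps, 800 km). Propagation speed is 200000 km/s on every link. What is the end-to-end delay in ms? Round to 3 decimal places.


Packet = 500 bytes = 4000 bits. Store-and-forward: sum (t_trans + t_prop) per link.
Link 1: t_trans = 4000/(2*10^6) s = 2.0000 ms; t_prop = 800/200000 s = 4.0000 ms; subtotal = 6.0000 ms
Link 2: t_trans = 4000/(5*10^6) s = 0.8000 ms; t_prop = 800/200000 s = 4.0000 ms; subtotal = 4.8000 ms
End-to-end = 6.0000 + 4.8000 = 10.8000 ms -> 10.800 ms (3 dp)

10.800


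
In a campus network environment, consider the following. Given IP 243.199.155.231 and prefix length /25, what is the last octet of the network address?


Given: IP = 243.199.155.231, prefix = /25
Subnet mask = 255.255.255.128
Last octet of IP: 231
Last octet of mask: 128
Network last octet = 231 AND 128 = 128

128


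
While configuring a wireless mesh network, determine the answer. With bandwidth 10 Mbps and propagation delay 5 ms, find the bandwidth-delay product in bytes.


Given: bandwidth = 10 Mbps, delay = 5 ms
BDP in bits = 10 * 10^6 * 5 / 1000
BDP in bits = 50000
BDP in bytes = 50000 / 8 = 6250

6250


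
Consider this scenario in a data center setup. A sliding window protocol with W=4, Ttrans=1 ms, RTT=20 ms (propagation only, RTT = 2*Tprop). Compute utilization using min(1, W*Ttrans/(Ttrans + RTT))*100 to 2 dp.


Given: W = 4, Ttrans = 1 ms, RTT = 20 ms (= 2 * Tprop, Tprop = 10 ms)
Cycle time = Ttrans + RTT = 1 + 20 = 21 ms (first packet sent until its ACK returns)
W * Ttrans = 4 * 1 = 4 ms of sending per cycle
W * Ttrans / (Ttrans + RTT) = 4 / 21 = 0.190476
U = min(1, 0.190476) = 0.190476
U% = 19.05%

19.05


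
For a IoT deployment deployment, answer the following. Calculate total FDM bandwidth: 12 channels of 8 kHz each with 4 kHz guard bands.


Given: 12 channels, 8 kHz each, guard = 4 kHz
Channel bandwidth = 12 * 8 = 96 kHz
Guard bands = 11 gaps * 4 kHz = 44 kHz
Total = 96 + 44 = 140 kHz

140


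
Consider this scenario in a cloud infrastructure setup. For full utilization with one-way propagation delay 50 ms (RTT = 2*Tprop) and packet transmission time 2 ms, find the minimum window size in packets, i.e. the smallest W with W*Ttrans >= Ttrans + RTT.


Given: Ttrans = 2 ms, RTT = 100 ms (= 2 * Tprop, Tprop = 50 ms)
Time until first ACK returns = Ttrans + RTT = 2 + 100 = 102 ms
Need W * Ttrans >= Ttrans + RTT  ->  W >= (Ttrans + RTT) / Ttrans
(Ttrans + RTT) / Ttrans = 102 / 2 = 51
W_min = ceil(51) = 51

51


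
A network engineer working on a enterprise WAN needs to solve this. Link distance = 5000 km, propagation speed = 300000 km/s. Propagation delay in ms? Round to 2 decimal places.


Given: distance = 5000 km, speed = 300000 km/s
Delay = distance / speed = 5000 / 300000 seconds
Delay in ms = 5000 * 1000 / 300000
Delay = 16.6667 ms
Rounded to 2 dp = 16.67 ms

16.67


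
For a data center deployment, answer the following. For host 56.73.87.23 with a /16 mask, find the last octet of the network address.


Given: IP = 56.73.87.23, prefix = /16
Subnet mask = 255.255.0.0
Last octet of IP: 23
Last octet of mask: 0
Network last octet = 23 AND 0 = 0

0


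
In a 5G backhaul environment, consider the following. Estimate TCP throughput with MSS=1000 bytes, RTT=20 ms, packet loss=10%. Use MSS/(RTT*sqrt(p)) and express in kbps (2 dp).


Given: MSS = 1000 bytes, RTT = 20 ms, loss = 10%
RTT in seconds = 20 / 1000 = 0.02
Loss rate = 10% = 0.1
sqrt(loss) = sqrt(0.1) = 0.316227766017
Throughput (bytes/s) = 1000 / (0.02 * 0.316227766017) = 158113.8830
Throughput (kbps) = 158113.8830 * 8 / 1000 = 1264.911064 -> 1264.91 kbps (2 dp)

1264.91


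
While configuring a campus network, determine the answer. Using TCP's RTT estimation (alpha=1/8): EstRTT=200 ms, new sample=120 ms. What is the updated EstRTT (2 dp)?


Given: EstRTT = 200 ms, SampleRTT = 120 ms, alpha = 1/8
New EstRTT = (1 - alpha) * EstRTT + alpha * SampleRTT
(7/8) * 200 = 175
(1/8) * 120 = 15
New EstRTT = 175 + 15 = 190 ms -> 190.00 ms (2 dp)

190.00


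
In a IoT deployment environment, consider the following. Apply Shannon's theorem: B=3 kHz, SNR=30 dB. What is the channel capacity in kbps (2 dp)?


Given: B = 3 kHz, SNR = 30 dB
SNR linear = 10^(30/10) = 1000
1 + SNR = 1001
log2(1001) = 9.9672262588
C = 3 * 1000 * 9.9672262588 = 29901.6788 bps
C = 29.901679 kbps -> 29.90 kbps (2 dp)

29.90


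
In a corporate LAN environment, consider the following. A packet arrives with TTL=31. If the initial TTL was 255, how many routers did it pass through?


Given: initial TTL = 255, received TTL = 31
Hops = initial TTL - received TTL
Hops = 255 - 31 = 224

224


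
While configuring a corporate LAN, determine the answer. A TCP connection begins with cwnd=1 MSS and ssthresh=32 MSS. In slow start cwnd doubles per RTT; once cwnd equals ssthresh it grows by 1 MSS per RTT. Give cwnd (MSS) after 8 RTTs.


RTT 0: cwnd = 1 MSS (initial)
RTT 1: cwnd = 2 MSS (slow start, doubled)
RTT 2: cwnd = 4 MSS (slow start, doubled)
RTT 3: cwnd = 8 MSS (slow start, doubled)
RTT 4: cwnd = 16 MSS (slow start, doubled)
RTT 5: cwnd = 32 MSS (slow start, doubled)
RTT 6: cwnd = 33 MSS (congestion avoidance, +1)
RTT 7: cwnd = 34 MSS (congestion avoidance, +1)
RTT 8: cwnd = 35 MSS (congestion avoidance, +1)

35


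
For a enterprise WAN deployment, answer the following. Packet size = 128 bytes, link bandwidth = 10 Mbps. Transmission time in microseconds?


Given: packet = 128 bytes, bandwidth = 10 Mbps
Packet in bits = 128 * 8 = 1024 bits
Bandwidth = 10 * 10^6 = 10000000 bps
Time = 1024 / 10000000 seconds
Time in us = 1024 * 10^6 / 10000000 = 102.4

102.4


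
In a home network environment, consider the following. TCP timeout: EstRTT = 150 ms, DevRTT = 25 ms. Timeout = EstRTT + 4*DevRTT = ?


Given: EstRTT = 150 ms, DevRTT = 25 ms
Timeout = EstRTT + 4 * DevRTT
4 * DevRTT = 4 * 25 = 100
Timeout = 150 + 100 = 250 ms

250


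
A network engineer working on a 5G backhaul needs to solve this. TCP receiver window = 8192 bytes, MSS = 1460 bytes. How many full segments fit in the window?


Given: RWND = 8192 bytes, MSS = 1460 bytes
Full segments = floor(RWND / MSS)
Full segments = floor(8192 / 1460)
Full segments = floor(5.611) = 5

5


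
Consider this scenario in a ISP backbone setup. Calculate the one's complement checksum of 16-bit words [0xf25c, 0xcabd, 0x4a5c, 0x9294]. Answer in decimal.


Given words: [0xf25c, 0xcabd, 0x4a5c, 0x9294]
Step 1: Sum all words
Raw sum = 62044 + 51901 + 19036 + 37524 = 170505
Step 2: Fold carry: (39433 + 2) = 39435
One's complement = ~39435 & 0xFFFF = 26100

26100


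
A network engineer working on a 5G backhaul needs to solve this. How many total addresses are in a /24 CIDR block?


Given: CIDR prefix /24
Host bits = 32 - 24 = 8
Total addresses = 2^8 = 256

256


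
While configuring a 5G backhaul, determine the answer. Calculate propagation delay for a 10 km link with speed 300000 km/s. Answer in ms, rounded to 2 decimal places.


Given: distance = 10 km, speed = 300000 km/s
Delay = distance / speed = 10 / 300000 seconds
Delay in ms = 10 * 1000 / 300000
Delay = 0.0333 ms
Rounded to 2 dp = 0.03 ms

0.03


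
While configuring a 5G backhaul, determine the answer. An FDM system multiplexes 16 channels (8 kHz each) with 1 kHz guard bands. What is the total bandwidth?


Given: 16 channels, 8 kHz each, guard = 1 kHz
Channel bandwidth = 16 * 8 = 128 kHz
Guard bands = 15 gaps * 1 kHz = 15 kHz
Total = 128 + 15 = 143 kHz

143


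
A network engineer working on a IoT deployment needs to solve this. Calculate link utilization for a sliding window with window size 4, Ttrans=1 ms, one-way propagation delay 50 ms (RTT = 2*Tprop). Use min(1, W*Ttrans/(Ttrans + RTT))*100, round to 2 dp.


Given: W = 4, Ttrans = 1 ms, RTT = 100 ms (= 2 * Tprop, Tprop = 50 ms)
Cycle time = Ttrans + RTT = 1 + 100 = 101 ms (first packet sent until its ACK returns)
W * Ttrans = 4 * 1 = 4 ms of sending per cycle
W * Ttrans / (Ttrans + RTT) = 4 / 101 = 0.039604
U = min(1, 0.039604) = 0.039604
U% = 3.96%

3.96


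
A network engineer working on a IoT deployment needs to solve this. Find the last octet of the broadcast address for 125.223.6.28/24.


Given: IP = 125.223.6.28, prefix = /24
Host bits = 32 - 24 = 8
Network last octet = 28 AND mask = 0
Host part size = 2^8 - 1 = 255
Broadcast last octet = 0 OR 255 = 255

255


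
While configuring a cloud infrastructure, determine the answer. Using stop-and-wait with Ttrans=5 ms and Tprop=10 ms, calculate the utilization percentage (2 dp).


Given: Ttrans = 5 ms, Tprop = 10 ms
RTT = 2 * Tprop = 2 * 10 = 20 ms
U = Ttrans / (Ttrans + RTT)
U = 5 / (5 + 20)
U = 5 / 25 = 0.2
U% = 20.00%

20.00


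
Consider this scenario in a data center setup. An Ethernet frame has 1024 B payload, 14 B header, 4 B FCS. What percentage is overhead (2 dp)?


Given: payload = 1024 B, header = 14 B, trailer = 4 B
Overhead bytes = header + trailer = 14 + 4 = 18
Total frame = payload + overhead = 1024 + 18 = 1042
Overhead % = 18 / 1042 * 100 = 1.7274% -> 1.73% (2 dp)

1.73


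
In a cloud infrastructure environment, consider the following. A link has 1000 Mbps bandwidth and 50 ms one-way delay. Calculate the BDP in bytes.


Given: bandwidth = 1000 Mbps, delay = 50 ms
BDP in bits = 1000 * 10^6 * 50 / 1000
BDP in bits = 50000000
BDP in bytes = 50000000 / 8 = 6250000

6250000


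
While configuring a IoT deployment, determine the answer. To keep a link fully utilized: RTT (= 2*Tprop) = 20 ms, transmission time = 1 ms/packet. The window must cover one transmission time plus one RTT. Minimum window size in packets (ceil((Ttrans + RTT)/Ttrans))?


Given: Ttrans = 1 ms, RTT = 20 ms (= 2 * Tprop, Tprop = 10 ms)
Time until first ACK returns = Ttrans + RTT = 1 + 20 = 21 ms
Need W * Ttrans >= Ttrans + RTT  ->  W >= (Ttrans + RTT) / Ttrans
(Ttrans + RTT) / Ttrans = 21 / 1 = 21
W_min = ceil(21) = 21

21


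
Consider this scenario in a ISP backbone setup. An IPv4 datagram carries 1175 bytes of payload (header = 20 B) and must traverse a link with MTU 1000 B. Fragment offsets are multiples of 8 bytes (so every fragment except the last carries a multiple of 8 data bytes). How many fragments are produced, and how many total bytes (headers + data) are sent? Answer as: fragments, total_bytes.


Max data per non-final fragment = floor((MTU - header)/8)*8 = floor((1000 - 20)/8)*8 = floor(980/8)*8 = 976 B
Final fragment needs no 8-byte alignment: it can carry up to MTU - header = 980 B
Non-final fragments needed = ceil((payload - 980) / 976) = ceil(195/976) = ceil(0.1998) = 1
Number of fragments = 1 + 1 = 2
Fragment sizes (data): 1 * 976 B + 199 B (last, 199 <= 980 OK)
Total bytes sent = payload + n_frags * header = 1175 + 2*20 = 1175 + 40 = 1215 B

2, 1215


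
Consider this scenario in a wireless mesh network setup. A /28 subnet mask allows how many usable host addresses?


Given: subnet mask /28
Host bits = 32 - 28 = 4
Total addresses = 2^4 = 16
Usable hosts = 16 - 2 (network + broadcast) = 14

14


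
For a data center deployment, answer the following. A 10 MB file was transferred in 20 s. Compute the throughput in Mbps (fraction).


Given: file = 10 MB, time = 20 s
File in Mb = 10 * 8 = 80 Mb
Throughput = 80 / 20 Mbps
Throughput = 4 Mbps

4


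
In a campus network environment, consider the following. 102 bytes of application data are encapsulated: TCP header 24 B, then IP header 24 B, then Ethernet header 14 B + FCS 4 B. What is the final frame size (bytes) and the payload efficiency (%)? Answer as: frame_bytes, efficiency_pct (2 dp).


TCP segment = 102 + 24 = 126 B
IP packet = 126 + 24 = 150 B
Ethernet frame = 150 + 14 + 4 = 168 B
Efficiency = app / frame = 102 / 168 = 0.607143 = 60.7143% -> 60.71% (2 dp)

168, 60.71


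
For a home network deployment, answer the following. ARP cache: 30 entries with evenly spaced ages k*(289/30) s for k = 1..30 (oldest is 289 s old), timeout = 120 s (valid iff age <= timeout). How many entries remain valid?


Ages are k * 289/30 s for k = 1..30 (spacing = 9.6333 s).
Entry k is valid iff k * 289/30 <= 120 iff k <= 30 * 120 / 289 = 12.4567
n_valid = floor(12.4567) = 12
(n_stale = 30 - 12 = 18)

12


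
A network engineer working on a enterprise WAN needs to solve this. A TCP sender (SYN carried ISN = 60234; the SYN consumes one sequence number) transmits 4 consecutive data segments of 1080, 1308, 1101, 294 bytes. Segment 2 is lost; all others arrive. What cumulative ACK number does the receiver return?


SYN uses sequence number 60234; first data byte = ISN + 1 = 60235.
Segment 1: SEQ = 60235, len = 1080 B, covers [60235, 61314]
Segment 2: SEQ = 61315, len = 1308 B, covers [61315, 62622] [LOST]
Segment 3: SEQ = 62623, len = 1101 B, covers [62623, 63723]
Segment 4: SEQ = 63724, len = 294 B, covers [63724, 64017]
In-order data received: bytes [60235, 61314] (segments 1..1).
Segment 2 missing -> gap begins at byte 61315; later segments buffered out of order.
Cumulative ACK = next expected in-order byte = 60235 + 1080 = 61315

61315


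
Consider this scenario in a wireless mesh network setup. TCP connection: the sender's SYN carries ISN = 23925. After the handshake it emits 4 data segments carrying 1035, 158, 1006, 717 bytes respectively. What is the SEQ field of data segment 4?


The SYN occupies sequence number ISN = 23925, so the first data byte is ISN + 1 = 23926.
SEQ of data segment i = (ISN + 1) + sum of payload sizes of segments 1..i-1.
Segment 1: SEQ = 23926, payload = 1035 bytes
Segment 2: SEQ = 24961, payload = 158 bytes
Segment 3: SEQ = 25119, payload = 1006 bytes
Segment 4: SEQ = 26125, payload = 717 bytes
SEQ of segment 4 = 23926 + 1035 + 158 + 1006 = 26125

26125


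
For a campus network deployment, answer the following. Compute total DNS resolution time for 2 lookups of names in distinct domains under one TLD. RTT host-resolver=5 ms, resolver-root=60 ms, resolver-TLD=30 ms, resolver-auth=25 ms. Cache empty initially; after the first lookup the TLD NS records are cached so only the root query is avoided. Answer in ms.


Lookup 1 (cold cache): local + root + TLD + auth = 5 + 60 + 30 + 25 = 120 ms
Lookups 2..2 (TLD NS cached -> skip root; new domain -> still ask TLD and auth): local + TLD + auth = 5 + 30 + 25 = 60 ms each
Remaining 1 lookups: 1 * 60 = 60 ms
Total = 120 + 60 = 180 ms

180


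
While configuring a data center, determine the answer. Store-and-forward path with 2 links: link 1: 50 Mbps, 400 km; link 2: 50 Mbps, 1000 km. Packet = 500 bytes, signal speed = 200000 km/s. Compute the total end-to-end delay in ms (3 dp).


Packet = 500 bytes = 4000 bits. Store-and-forward: sum (t_trans + t_prop) per link.
Link 1: t_trans = 4000/(50*10^6) s = 0.0800 ms; t_prop = 400/200000 s = 2.0000 ms; subtotal = 2.0800 ms
Link 2: t_trans = 4000/(50*10^6) s = 0.0800 ms; t_prop = 1000/200000 s = 5.0000 ms; subtotal = 5.0800 ms
End-to-end = 2.0800 + 5.0800 = 7.1600 ms -> 7.160 ms (3 dp)

7.160


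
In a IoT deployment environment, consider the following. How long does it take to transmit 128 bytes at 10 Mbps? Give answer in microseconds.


Given: packet = 128 bytes, bandwidth = 10 Mbps
Packet in bits = 128 * 8 = 1024 bits
Bandwidth = 10 * 10^6 = 10000000 bps
Time = 1024 / 10000000 seconds
Time in us = 1024 * 10^6 / 10000000 = 102.4

102.4


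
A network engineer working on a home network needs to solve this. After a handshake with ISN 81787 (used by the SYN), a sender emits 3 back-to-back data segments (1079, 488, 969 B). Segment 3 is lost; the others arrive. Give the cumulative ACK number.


SYN uses sequence number 81787; first data byte = ISN + 1 = 81788.
Segment 1: SEQ = 81788, len = 1079 B, covers [81788, 82866]
Segment 2: SEQ = 82867, len = 488 B, covers [82867, 83354]
Segment 3: SEQ = 83355, len = 969 B, covers [83355, 84323] [LOST]
In-order data received: bytes [81788, 83354] (segments 1..2).
Segment 3 missing -> gap begins at byte 83355.
Cumulative ACK = next expected in-order byte = 81788 + 1079 + 488 = 83355

83355


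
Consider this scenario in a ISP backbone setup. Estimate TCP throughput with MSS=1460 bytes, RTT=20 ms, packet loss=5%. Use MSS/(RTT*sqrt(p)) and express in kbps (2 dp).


Given: MSS = 1460 bytes, RTT = 20 ms, loss = 5%
RTT in seconds = 20 / 1000 = 0.02
Loss rate = 5% = 0.05
sqrt(loss) = sqrt(0.05) = 0.223606797750
Throughput (bytes/s) = 1460 / (0.02 * 0.223606797750) = 326465.9247
Throughput (kbps) = 326465.9247 * 8 / 1000 = 2611.727398 -> 2611.73 kbps (2 dp)

2611.73


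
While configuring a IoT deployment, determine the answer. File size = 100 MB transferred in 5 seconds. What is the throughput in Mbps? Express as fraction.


Given: file = 100 MB, time = 5 s
File in Mb = 100 * 8 = 800 Mb
Throughput = 800 / 5 Mbps
Throughput = 160 Mbps

160


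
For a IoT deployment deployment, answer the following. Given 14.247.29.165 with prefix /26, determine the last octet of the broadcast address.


Given: IP = 14.247.29.165, prefix = /26
Host bits = 32 - 26 = 6
Network last octet = 165 AND mask = 128
Host part size = 2^6 - 1 = 63
Broadcast last octet = 128 OR 63 = 191

191


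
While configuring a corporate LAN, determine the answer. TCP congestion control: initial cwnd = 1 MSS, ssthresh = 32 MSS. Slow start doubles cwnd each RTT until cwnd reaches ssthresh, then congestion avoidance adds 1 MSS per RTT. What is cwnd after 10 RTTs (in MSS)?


RTT 0: cwnd = 1 MSS (initial)
RTT 1: cwnd = 2 MSS (slow start, doubled)
RTT 2: cwnd = 4 MSS (slow start, doubled)
RTT 3: cwnd = 8 MSS (slow start, doubled)
RTT 4: cwnd = 16 MSS (slow start, doubled)
RTT 5: cwnd = 32 MSS (slow start, doubled)
RTT 6: cwnd = 33 MSS (congestion avoidance, +1)
RTT 7: cwnd = 34 MSS (congestion avoidance, +1)
RTT 8: cwnd = 35 MSS (congestion avoidance, +1)
RTT 9: cwnd = 36 MSS (congestion avoidance, +1)
RTT 10: cwnd = 37 MSS (congestion avoidance, +1)

37


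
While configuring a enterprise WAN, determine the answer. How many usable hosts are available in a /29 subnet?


Given: subnet mask /29
Host bits = 32 - 29 = 3
Total addresses = 2^3 = 8
Usable hosts = 8 - 2 (network + broadcast) = 6

6


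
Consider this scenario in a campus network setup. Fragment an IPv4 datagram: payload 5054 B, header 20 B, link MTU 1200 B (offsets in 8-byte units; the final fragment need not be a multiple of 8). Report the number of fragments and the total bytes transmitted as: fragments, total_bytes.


Max data per non-final fragment = floor((MTU - header)/8)*8 = floor((1200 - 20)/8)*8 = floor(1180/8)*8 = 1176 B
Final fragment needs no 8-byte alignment: it can carry up to MTU - header = 1180 B
Non-final fragments needed = ceil((payload - 1180) / 1176) = ceil(3874/1176) = ceil(3.2942) = 4
Number of fragments = 4 + 1 = 5
Fragment sizes (data): 4 * 1176 B + 350 B (last, 350 <= 1180 OK)
Total bytes sent = payload + n_frags * header = 5054 + 5*20 = 5054 + 100 = 5154 B

5, 5154


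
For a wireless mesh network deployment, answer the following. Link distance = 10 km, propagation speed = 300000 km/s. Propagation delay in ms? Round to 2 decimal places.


Given: distance = 10 km, speed = 300000 km/s
Delay = distance / speed = 10 / 300000 seconds
Delay in ms = 10 * 1000 / 300000
Delay = 0.0333 ms
Rounded to 2 dp = 0.03 ms

0.03


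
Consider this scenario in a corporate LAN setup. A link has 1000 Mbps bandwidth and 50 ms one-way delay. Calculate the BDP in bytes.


Given: bandwidth = 1000 Mbps, delay = 50 ms
BDP in bits = 1000 * 10^6 * 50 / 1000
BDP in bits = 50000000
BDP in bytes = 50000000 / 8 = 6250000

6250000


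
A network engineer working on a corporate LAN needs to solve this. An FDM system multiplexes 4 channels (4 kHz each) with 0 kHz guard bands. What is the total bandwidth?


Given: 4 channels, 4 kHz each, guard = 0 kHz
Channel bandwidth = 4 * 4 = 16 kHz
Guard bands = 3 gaps * 0 kHz = 0 kHz
Total = 16 + 0 = 16 kHz

16


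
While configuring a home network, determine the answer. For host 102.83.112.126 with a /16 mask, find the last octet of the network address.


Given: IP = 102.83.112.126, prefix = /16
Subnet mask = 255.255.0.0
Last octet of IP: 126
Last octet of mask: 0
Network last octet = 126 AND 0 = 0

0


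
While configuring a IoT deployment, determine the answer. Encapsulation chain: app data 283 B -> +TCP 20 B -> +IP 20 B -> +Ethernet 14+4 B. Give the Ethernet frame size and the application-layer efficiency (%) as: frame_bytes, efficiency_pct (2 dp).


TCP segment = 283 + 20 = 303 B
IP packet = 303 + 20 = 323 B
Ethernet frame = 323 + 14 + 4 = 341 B
Efficiency = app / frame = 283 / 341 = 0.829912 = 82.9912% -> 82.99% (2 dp)

341, 82.99


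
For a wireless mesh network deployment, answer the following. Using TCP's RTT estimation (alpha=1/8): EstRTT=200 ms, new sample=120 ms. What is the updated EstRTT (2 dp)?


Given: EstRTT = 200 ms, SampleRTT = 120 ms, alpha = 1/8
New EstRTT = (1 - alpha) * EstRTT + alpha * SampleRTT
(7/8) * 200 = 175
(1/8) * 120 = 15
New EstRTT = 175 + 15 = 190 ms -> 190.00 ms (2 dp)

190.00


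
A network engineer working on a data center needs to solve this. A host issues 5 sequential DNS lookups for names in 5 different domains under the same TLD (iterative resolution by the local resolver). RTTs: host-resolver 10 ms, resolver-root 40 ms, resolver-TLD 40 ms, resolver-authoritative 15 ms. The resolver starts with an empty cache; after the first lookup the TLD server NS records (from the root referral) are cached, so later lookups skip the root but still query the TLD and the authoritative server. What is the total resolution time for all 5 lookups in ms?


Lookup 1 (cold cache): local + root + TLD + auth = 10 + 40 + 40 + 15 = 105 ms
Lookups 2..5 (TLD NS cached -> skip root; new domain -> still ask TLD and auth): local + TLD + auth = 10 + 40 + 15 = 65 ms each
Remaining 4 lookups: 4 * 65 = 260 ms
Total = 105 + 260 = 365 ms

365


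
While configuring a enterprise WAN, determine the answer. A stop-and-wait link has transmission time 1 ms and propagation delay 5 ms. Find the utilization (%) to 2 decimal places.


Given: Ttrans = 1 ms, Tprop = 5 ms
RTT = 2 * Tprop = 2 * 5 = 10 ms
U = Ttrans / (Ttrans + RTT)
U = 1 / (1 + 10)
U = 1 / 11 = 0.090909
U% = 9.09%

9.09


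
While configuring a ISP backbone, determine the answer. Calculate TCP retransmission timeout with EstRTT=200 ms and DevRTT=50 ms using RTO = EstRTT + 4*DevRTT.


Given: EstRTT = 200 ms, DevRTT = 50 ms
Timeout = EstRTT + 4 * DevRTT
4 * DevRTT = 4 * 50 = 200
Timeout = 200 + 200 = 400 ms

400


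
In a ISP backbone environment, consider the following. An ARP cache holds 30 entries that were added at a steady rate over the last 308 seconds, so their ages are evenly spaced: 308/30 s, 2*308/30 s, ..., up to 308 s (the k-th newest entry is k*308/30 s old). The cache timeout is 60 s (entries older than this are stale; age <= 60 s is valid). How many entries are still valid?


Ages are k * 308/30 s for k = 1..30 (spacing = 10.2667 s).
Entry k is valid iff k * 308/30 <= 60 iff k <= 30 * 60 / 308 = 5.8442
n_valid = floor(5.8442) = 5
(n_stale = 30 - 5 = 25)

5


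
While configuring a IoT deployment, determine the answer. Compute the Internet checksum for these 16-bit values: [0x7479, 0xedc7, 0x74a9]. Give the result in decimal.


Given words: [0x7479, 0xedc7, 0x74a9]
Step 1: Sum all words
Raw sum = 29817 + 60871 + 29865 = 120553
Step 2: Fold carry: (55017 + 1) = 55018
One's complement = ~55018 & 0xFFFF = 10517

10517


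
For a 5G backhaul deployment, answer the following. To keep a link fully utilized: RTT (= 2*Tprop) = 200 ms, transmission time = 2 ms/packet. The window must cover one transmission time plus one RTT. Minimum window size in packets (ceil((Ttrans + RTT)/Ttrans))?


Given: Ttrans = 2 ms, RTT = 200 ms (= 2 * Tprop, Tprop = 100 ms)
Time until first ACK returns = Ttrans + RTT = 2 + 200 = 202 ms
Need W * Ttrans >= Ttrans + RTT  ->  W >= (Ttrans + RTT) / Ttrans
(Ttrans + RTT) / Ttrans = 202 / 2 = 101
W_min = ceil(101) = 101

101


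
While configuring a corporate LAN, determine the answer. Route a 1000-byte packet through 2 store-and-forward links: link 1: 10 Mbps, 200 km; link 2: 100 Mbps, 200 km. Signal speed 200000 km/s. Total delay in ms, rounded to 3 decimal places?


Packet = 1000 bytes = 8000 bits. Store-and-forward: sum (t_trans + t_prop) per link.
Link 1: t_trans = 8000/(10*10^6) s = 0.8000 ms; t_prop = 200/200000 s = 1.0000 ms; subtotal = 1.8000 ms
Link 2: t_trans = 8000/(100*10^6) s = 0.0800 ms; t_prop = 200/200000 s = 1.0000 ms; subtotal = 1.0800 ms
End-to-end = 1.8000 + 1.0800 = 2.8800 ms -> 2.880 ms (3 dp)

2.880


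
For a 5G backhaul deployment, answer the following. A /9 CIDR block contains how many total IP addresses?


Given: CIDR prefix /9
Host bits = 32 - 9 = 23
Total addresses = 2^23 = 8388608

8388608


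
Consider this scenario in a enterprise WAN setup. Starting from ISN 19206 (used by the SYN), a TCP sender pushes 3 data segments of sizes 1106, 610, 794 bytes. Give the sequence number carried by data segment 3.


The SYN occupies sequence number ISN = 19206, so the first data byte is ISN + 1 = 19207.
SEQ of data segment i = (ISN + 1) + sum of payload sizes of segments 1..i-1.
Segment 1: SEQ = 19207, payload = 1106 bytes
Segment 2: SEQ = 20313, payload = 610 bytes
Segment 3: SEQ = 20923, payload = 794 bytes
SEQ of segment 3 = 19207 + 1106 + 610 = 20923

20923


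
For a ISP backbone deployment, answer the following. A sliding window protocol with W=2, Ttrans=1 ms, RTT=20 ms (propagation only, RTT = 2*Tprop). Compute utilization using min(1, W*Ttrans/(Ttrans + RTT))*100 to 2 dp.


Given: W = 2, Ttrans = 1 ms, RTT = 20 ms (= 2 * Tprop, Tprop = 10 ms)
Cycle time = Ttrans + RTT = 1 + 20 = 21 ms (first packet sent until its ACK returns)
W * Ttrans = 2 * 1 = 2 ms of sending per cycle
W * Ttrans / (Ttrans + RTT) = 2 / 21 = 0.095238
U = min(1, 0.095238) = 0.095238
U% = 9.52%

9.52
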